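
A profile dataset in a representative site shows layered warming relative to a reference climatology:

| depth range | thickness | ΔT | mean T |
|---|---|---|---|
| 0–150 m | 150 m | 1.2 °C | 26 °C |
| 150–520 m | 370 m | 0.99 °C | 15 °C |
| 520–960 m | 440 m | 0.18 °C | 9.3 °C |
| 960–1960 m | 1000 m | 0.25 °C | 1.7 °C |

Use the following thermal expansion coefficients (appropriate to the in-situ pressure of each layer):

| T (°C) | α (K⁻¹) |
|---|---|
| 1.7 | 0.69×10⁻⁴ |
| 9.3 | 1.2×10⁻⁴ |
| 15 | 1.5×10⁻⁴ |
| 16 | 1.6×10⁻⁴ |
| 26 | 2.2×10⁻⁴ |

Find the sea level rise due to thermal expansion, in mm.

Layer 1 at 26 °C → α = 2.2×10⁻⁴ K⁻¹
Layer 2 at 15 °C → α = 1.5×10⁻⁴ K⁻¹
Layer 3 at 9.3 °C → α = 1.2×10⁻⁴ K⁻¹
Layer 4 at 1.7 °C → α = 0.69×10⁻⁴ K⁻¹
Layer 1: 2.2×10⁻⁴ × 150 × 1.2 = 0.03960 m
1.5×10⁻⁴ × 370 × 0.99 = 0.054945 m
Layer 3: 440 × 0.18 × 1.2×10⁻⁴ = 0.009504 m
960–1960 m: 1000 × 0.69×10⁻⁴ × 0.25 = 0.01725 m
Δh = 0.03960 + 0.054945 + 0.009504 + 0.01725 = 0.121299 m

120 mm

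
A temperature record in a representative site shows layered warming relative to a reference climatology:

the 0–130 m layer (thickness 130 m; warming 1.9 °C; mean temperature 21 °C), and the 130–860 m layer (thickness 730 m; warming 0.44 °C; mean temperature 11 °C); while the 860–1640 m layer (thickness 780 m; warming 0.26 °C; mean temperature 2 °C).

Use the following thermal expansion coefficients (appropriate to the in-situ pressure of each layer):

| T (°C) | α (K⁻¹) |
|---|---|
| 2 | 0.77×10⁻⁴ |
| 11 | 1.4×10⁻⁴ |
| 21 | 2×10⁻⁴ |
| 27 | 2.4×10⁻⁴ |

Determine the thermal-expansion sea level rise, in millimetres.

Δh = 110 mm

Layer 1 at 21 °C → α = 2×10⁻⁴ K⁻¹
Layer 2 at 11 °C → α = 1.4×10⁻⁴ K⁻¹
Layer 3 at 2 °C → α = 0.77×10⁻⁴ K⁻¹
1.9 × 2×10⁻⁴ × 130 = 0.04940 m
130–860 m: 0.44 × 1.4×10⁻⁴ × 730 = 0.044968 m
0.77×10⁻⁴ × 0.26 × 780 = 0.0156156 m
Δh = 0.04940 + 0.044968 + 0.0156156 = 0.1099836 m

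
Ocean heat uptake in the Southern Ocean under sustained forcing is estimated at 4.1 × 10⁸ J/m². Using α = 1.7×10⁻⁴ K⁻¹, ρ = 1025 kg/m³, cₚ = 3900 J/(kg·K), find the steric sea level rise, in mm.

about 17 mm

Δh = αQ/(ρcₚ) = 1.7×10⁻⁴ × 4.1×10⁸ / (1025 × 3900) ≈ 0.017436 m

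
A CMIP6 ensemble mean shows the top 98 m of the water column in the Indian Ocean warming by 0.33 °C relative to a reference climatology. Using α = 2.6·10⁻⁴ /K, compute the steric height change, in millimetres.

Δh = αΔT·H = 2.6×10⁻⁴ × 0.33 × 98 = 0.0084084 m

8.4 mm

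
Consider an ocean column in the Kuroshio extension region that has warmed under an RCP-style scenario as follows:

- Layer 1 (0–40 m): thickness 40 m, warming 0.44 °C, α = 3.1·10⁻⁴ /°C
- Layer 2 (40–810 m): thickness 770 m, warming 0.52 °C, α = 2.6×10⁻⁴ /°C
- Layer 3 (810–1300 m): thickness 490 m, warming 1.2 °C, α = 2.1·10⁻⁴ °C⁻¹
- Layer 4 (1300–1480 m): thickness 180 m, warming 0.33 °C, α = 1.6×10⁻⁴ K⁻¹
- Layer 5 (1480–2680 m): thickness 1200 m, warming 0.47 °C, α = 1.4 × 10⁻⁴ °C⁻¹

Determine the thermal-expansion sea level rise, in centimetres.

0–40 m: 3.1×10⁻⁴ × 0.44 × 40 = 0.005456 m
770 × 2.6×10⁻⁴ × 0.52 = 0.104104 m
Layer 3: 1.2 × 490 × 2.1×10⁻⁴ = 0.12348 m
Layer 4: 0.33 × 1.6×10⁻⁴ × 180 = 0.009504 m
Layer 5: 1200 × 0.47 × 1.4×10⁻⁴ = 0.07896 m
Δh = 0.005456 + 0.104104 + 0.12348 + 0.009504 + 0.07896 = 0.321504 m

Δh ≈ 32.2 cm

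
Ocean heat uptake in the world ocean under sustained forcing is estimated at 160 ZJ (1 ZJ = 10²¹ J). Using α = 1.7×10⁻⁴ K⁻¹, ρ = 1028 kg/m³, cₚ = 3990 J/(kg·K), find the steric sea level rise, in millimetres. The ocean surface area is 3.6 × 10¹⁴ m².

18 mm of thermosteric rise

Per unit area: Q = 160×10²¹ / (3.6×10¹⁴) ≈ 4.444×10⁸ J/m²
Δh = αQ/(ρcₚ) = 1.7×10⁻⁴ × 4.444×10⁸ / (1028 × 3990) ≈ 0.018419 m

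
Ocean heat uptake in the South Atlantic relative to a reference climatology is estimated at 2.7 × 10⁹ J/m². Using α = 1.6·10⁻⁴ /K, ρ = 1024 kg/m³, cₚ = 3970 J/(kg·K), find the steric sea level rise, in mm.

about 106 mm

Δh = αQ/(ρcₚ) = 1.6×10⁻⁴ × 2.7×10⁹ / (1024 × 3970) ≈ 0.10627 m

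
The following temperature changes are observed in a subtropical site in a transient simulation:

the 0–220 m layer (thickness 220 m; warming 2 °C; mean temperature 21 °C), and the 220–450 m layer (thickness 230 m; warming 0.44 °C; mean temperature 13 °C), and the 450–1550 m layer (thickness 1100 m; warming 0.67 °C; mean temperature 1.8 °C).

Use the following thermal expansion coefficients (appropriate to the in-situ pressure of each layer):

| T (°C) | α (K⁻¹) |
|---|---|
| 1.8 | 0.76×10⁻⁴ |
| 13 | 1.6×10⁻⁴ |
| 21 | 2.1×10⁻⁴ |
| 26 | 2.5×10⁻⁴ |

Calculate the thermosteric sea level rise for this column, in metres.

Δh = 0.165 m

Layer 1 at 21 °C → α = 2.1×10⁻⁴ K⁻¹
Layer 2 at 13 °C → α = 1.6×10⁻⁴ K⁻¹
Layer 3 at 1.8 °C → α = 0.76×10⁻⁴ K⁻¹
0–220 m: 2.1×10⁻⁴ × 2 × 220 = 0.09240 m
1.6×10⁻⁴ × 0.44 × 230 = 0.016192 m
450–1550 m: 1100 × 0.76×10⁻⁴ × 0.67 = 0.056012 m
Δh = 0.09240 + 0.016192 + 0.056012 = 0.164604 m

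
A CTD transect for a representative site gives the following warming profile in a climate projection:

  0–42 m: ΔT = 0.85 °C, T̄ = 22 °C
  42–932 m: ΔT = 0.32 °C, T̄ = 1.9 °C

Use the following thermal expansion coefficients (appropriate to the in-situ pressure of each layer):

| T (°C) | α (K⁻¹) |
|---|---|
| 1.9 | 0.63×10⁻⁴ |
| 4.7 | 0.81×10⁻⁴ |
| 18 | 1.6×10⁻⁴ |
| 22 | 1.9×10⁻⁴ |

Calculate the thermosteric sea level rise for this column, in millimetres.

Δh = 25 mm

Layer 1 at 22 °C → α = 1.9×10⁻⁴ K⁻¹
Layer 2 at 1.9 °C → α = 0.63×10⁻⁴ K⁻¹
0–42 m: 1.9×10⁻⁴ × 42 × 0.85 = 0.006783 m
Layer 2: 0.63×10⁻⁴ × 0.32 × 890 = 0.0179424 m
Δh = 0.006783 + 0.0179424 = 0.0247254 m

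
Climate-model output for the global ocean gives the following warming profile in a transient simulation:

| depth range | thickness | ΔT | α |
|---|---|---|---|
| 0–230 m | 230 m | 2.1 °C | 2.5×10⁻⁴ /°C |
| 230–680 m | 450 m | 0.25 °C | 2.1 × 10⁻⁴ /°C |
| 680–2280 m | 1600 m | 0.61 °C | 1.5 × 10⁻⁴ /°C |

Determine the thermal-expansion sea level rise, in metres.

230 × 2.5×10⁻⁴ × 2.1 = 0.12075 m
Layer 2: 0.25 × 450 × 2.1×10⁻⁴ = 0.023625 m
Layer 3: 0.61 × 1.5×10⁻⁴ × 1600 = 0.14640 m
Δh = 0.12075 + 0.023625 + 0.14640 = 0.290775 m

0.291 m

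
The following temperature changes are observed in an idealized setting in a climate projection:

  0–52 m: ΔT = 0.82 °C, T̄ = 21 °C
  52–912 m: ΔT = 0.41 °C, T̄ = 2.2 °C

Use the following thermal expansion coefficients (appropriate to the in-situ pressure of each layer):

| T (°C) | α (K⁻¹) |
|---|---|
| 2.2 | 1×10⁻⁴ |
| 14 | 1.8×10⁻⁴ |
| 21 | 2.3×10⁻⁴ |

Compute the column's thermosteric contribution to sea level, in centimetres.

4.5 cm of thermosteric rise

Layer 1 at 21 °C → α = 2.3×10⁻⁴ K⁻¹
Layer 2 at 2.2 °C → α = 1×10⁻⁴ K⁻¹
0–52 m: 52 × 2.3×10⁻⁴ × 0.82 = 0.0098072 m
52–912 m: 1×10⁻⁴ × 0.41 × 860 = 0.03526 m
Δh = 0.0098072 + 0.03526 = 0.0450672 m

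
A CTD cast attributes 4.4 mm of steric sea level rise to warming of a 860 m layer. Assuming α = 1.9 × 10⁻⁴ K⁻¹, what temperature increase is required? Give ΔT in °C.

ΔT = Δh/(αH) = 0.0044 / (1.9×10⁻⁴ × 860) ≈ 0.02693 °C

about 0.027 °C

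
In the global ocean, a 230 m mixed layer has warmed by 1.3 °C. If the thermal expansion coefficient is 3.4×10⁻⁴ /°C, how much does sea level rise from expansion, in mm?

Δh ≈ 102 mm

Δh = αΔT·H = 3.4×10⁻⁴ × 1.3 × 230 = 0.10166 m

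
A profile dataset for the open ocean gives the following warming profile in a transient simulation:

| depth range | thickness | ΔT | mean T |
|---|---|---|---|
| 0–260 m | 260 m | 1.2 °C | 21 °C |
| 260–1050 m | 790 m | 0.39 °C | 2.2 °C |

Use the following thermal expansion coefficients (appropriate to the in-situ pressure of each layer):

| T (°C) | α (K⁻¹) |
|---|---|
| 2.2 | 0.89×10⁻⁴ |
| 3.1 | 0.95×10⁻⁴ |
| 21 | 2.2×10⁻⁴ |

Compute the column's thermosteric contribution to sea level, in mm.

Layer 1 at 21 °C → α = 2.2×10⁻⁴ K⁻¹
Layer 2 at 2.2 °C → α = 0.89×10⁻⁴ K⁻¹
0–260 m: 2.2×10⁻⁴ × 260 × 1.2 = 0.06864 m
260–1050 m: 790 × 0.39 × 0.89×10⁻⁴ = 0.0274209 m
Δh = 0.06864 + 0.0274209 = 0.0960609 m ≈ 96.1 mm

96.1 mm of thermosteric rise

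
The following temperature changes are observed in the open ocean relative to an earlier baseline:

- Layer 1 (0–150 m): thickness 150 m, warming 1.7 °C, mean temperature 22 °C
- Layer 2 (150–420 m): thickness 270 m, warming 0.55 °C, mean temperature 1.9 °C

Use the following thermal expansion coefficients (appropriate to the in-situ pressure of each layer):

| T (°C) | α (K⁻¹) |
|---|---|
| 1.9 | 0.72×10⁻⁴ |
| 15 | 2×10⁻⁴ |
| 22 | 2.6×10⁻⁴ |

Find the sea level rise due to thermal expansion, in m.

Layer 1 at 22 °C → α = 2.6×10⁻⁴ K⁻¹
Layer 2 at 1.9 °C → α = 0.72×10⁻⁴ K⁻¹
0–150 m: 150 × 1.7 × 2.6×10⁻⁴ = 0.06630 m
Layer 2: 0.55 × 270 × 0.72×10⁻⁴ = 0.010692 m
Δh = 0.06630 + 0.010692 = 0.076992 m

0.0770 m of thermosteric rise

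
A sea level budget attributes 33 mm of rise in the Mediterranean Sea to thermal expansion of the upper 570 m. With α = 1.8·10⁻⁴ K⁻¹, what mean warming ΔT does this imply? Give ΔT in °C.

ΔT = Δh/(αH) = 0.033 / (1.8×10⁻⁴ × 570) ≈ 0.3216 °C

about 0.322 °C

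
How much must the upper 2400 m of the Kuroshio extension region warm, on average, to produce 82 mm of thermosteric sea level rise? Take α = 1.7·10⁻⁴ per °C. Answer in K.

about 0.20 K

ΔT = Δh/(αH) = 0.082 / (1.7×10⁻⁴ × 2400) ≈ 0.2010 K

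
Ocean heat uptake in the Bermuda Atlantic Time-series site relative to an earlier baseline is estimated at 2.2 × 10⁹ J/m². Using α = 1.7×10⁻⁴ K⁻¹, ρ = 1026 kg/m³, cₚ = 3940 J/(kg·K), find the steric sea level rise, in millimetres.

Δh = αQ/(ρcₚ) = 1.7×10⁻⁴ × 2.2×10⁹ / (1026 × 3940) ≈ 0.092518 m

92.5 mm of thermosteric rise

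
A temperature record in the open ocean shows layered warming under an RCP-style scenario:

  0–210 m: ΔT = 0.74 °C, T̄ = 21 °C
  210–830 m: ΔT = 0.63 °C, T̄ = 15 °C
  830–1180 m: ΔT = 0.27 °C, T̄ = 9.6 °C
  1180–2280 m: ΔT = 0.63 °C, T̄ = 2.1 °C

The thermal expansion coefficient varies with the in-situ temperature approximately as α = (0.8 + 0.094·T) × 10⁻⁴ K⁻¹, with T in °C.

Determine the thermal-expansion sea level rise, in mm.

215 mm of thermosteric rise

Layer 1: α = (0.8 + 0.094×21)×10⁻⁴ = 2.774×10⁻⁴ K⁻¹
Layer 2: α = (0.8 + 0.094×15)×10⁻⁴ = 2.21×10⁻⁴ K⁻¹
Layer 3: α = (0.8 + 0.094×9.6)×10⁻⁴ = 1.7024×10⁻⁴ K⁻¹
Layer 4: α = (0.8 + 0.094×2.1)×10⁻⁴ = 0.9974×10⁻⁴ K⁻¹
Layer 1: 2.774×10⁻⁴ × 0.74 × 210 = 0.04310796 m
210–830 m: 2.21×10⁻⁴ × 0.63 × 620 = 0.0863226 m
Layer 3: 0.27 × 1.7024×10⁻⁴ × 350 = 0.01608768 m
1180–2280 m: 0.63 × 1100 × 0.9974×10⁻⁴ = 0.06911982 m
Δh = 0.04310796 + 0.0863226 + 0.01608768 + 0.06911982 = 0.21463806 m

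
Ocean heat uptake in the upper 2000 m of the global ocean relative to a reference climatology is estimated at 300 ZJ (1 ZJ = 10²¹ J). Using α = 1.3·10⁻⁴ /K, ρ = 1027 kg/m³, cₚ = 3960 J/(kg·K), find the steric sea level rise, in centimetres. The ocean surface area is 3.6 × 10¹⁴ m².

Per unit area: Q = 300×10²¹ / (3.6×10¹⁴) ≈ 8.333×10⁸ J/m²
Δh = αQ/(ρcₚ) = 1.3×10⁻⁴ × 8.333×10⁸ / (1027 × 3960) ≈ 0.026637 m

Δh = 2.66 cm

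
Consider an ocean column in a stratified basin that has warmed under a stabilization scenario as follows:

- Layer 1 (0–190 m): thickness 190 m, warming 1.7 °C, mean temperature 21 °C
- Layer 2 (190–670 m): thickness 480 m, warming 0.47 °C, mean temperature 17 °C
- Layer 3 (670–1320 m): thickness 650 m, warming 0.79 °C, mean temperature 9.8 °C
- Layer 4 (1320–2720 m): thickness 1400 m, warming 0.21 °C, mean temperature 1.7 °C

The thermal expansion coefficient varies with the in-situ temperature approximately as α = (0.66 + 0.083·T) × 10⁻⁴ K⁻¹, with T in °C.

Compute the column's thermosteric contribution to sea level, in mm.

Layer 1: α = (0.66 + 0.083×21)×10⁻⁴ = 2.403×10⁻⁴ K⁻¹
Layer 2: α = (0.66 + 0.083×17)×10⁻⁴ = 2.071×10⁻⁴ K⁻¹
Layer 3: α = (0.66 + 0.083×9.8)×10⁻⁴ = 1.4734×10⁻⁴ K⁻¹
Layer 4: α = (0.66 + 0.083×1.7)×10⁻⁴ = 0.8011×10⁻⁴ K⁻¹
1.7 × 2.403×10⁻⁴ × 190 = 0.0776169 m
190–670 m: 480 × 2.071×10⁻⁴ × 0.47 = 0.04672176 m
670–1320 m: 0.79 × 1.4734×10⁻⁴ × 650 = 0.07565909 m
1320–2720 m: 1400 × 0.8011×10⁻⁴ × 0.21 = 0.02355234 m
Δh = 0.0776169 + 0.04672176 + 0.07565909 + 0.02355234 = 0.22355009 m

about 220 mm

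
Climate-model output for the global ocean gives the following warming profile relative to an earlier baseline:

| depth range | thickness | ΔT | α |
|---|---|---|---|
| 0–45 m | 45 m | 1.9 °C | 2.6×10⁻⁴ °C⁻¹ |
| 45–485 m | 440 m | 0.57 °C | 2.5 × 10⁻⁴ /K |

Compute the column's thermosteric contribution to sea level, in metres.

Δh = 0.085 m

Layer 1: 45 × 2.6×10⁻⁴ × 1.9 = 0.02223 m
45–485 m: 2.5×10⁻⁴ × 0.57 × 440 = 0.06270 m
Δh = 0.02223 + 0.06270 = 0.08493 m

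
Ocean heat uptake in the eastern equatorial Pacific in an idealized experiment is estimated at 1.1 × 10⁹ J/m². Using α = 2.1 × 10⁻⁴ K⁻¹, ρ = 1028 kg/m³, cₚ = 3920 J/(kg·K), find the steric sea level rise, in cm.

Δh = αQ/(ρcₚ) = 2.1×10⁻⁴ × 1.1×10⁹ / (1028 × 3920) ≈ 0.057324 m

5.73 cm of thermosteric rise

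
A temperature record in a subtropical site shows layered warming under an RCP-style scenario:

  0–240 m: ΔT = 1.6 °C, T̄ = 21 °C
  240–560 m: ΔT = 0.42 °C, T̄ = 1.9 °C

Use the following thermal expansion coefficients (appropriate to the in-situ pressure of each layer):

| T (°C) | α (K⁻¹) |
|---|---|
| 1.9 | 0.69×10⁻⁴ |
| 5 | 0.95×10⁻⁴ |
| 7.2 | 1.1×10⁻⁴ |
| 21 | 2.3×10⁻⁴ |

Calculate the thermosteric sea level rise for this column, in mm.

Δh = 97.6 mm

Layer 1 at 21 °C → α = 2.3×10⁻⁴ K⁻¹
Layer 2 at 1.9 °C → α = 0.69×10⁻⁴ K⁻¹
1.6 × 2.3×10⁻⁴ × 240 = 0.08832 m
240–560 m: 0.42 × 0.69×10⁻⁴ × 320 = 0.0092736 m
Δh = 0.08832 + 0.0092736 = 0.0975936 m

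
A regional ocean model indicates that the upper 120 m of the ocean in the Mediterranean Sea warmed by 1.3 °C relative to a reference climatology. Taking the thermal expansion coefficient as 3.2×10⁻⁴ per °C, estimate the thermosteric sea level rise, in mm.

Δh ≈ 50 mm

Δh = αΔT·H = 3.2×10⁻⁴ × 1.3 × 120 = 0.04992 m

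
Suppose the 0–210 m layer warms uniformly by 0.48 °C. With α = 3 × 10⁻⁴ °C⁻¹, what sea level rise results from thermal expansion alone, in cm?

Δh = αΔT·H = 3×10⁻⁴ × 0.48 × 210 = 0.03024 m

Δh = 3.02 cm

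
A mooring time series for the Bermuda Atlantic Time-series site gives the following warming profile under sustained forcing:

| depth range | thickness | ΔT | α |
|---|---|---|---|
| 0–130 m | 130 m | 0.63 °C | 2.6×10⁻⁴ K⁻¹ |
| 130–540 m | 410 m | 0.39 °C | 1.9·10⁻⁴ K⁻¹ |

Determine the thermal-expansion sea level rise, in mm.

0–130 m: 2.6×10⁻⁴ × 130 × 0.63 = 0.021294 m
0.39 × 410 × 1.9×10⁻⁴ = 0.030381 m
Δh = 0.021294 + 0.030381 = 0.051675 m ≈ 51.7 mm

51.7 mm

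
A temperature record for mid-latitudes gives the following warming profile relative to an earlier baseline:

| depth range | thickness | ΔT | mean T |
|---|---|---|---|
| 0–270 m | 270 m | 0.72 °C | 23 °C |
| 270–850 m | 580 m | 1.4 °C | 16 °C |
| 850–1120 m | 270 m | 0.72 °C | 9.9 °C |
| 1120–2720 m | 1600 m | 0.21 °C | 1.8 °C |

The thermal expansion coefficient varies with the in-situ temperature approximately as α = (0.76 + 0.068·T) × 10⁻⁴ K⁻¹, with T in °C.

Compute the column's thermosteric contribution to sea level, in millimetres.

Δh ≈ 250 mm

Layer 1: α = (0.76 + 0.068×23)×10⁻⁴ = 2.324×10⁻⁴ K⁻¹
Layer 2: α = (0.76 + 0.068×16)×10⁻⁴ = 1.848×10⁻⁴ K⁻¹
Layer 3: α = (0.76 + 0.068×9.9)×10⁻⁴ = 1.4332×10⁻⁴ K⁻¹
Layer 4: α = (0.76 + 0.068×1.8)×10⁻⁴ = 0.8824×10⁻⁴ K⁻¹
0–270 m: 0.72 × 2.324×10⁻⁴ × 270 = 0.04517856 m
Layer 2: 1.848×10⁻⁴ × 1.4 × 580 = 0.1500576 m
1.4332×10⁻⁴ × 270 × 0.72 = 0.027861408 m
1120–2720 m: 0.21 × 1600 × 0.8824×10⁻⁴ = 0.02964864 m
Δh = 0.04517856 + 0.1500576 + 0.027861408 + 0.02964864 = 0.252746208 m ≈ 250 mm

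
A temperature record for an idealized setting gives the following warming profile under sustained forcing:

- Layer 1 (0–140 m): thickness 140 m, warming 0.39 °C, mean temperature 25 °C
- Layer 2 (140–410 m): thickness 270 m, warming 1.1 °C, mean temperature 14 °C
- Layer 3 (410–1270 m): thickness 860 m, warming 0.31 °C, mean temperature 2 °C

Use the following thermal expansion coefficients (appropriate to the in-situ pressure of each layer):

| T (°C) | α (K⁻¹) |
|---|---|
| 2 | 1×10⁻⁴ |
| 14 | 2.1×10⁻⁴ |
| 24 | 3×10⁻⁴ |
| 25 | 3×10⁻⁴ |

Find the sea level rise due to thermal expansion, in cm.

Layer 1 at 25 °C → α = 3×10⁻⁴ K⁻¹
Layer 2 at 14 °C → α = 2.1×10⁻⁴ K⁻¹
Layer 3 at 2 °C → α = 1×10⁻⁴ K⁻¹
3×10⁻⁴ × 140 × 0.39 = 0.01638 m
Layer 2: 270 × 2.1×10⁻⁴ × 1.1 = 0.06237 m
1×10⁻⁴ × 860 × 0.31 = 0.02666 m
Δh = 0.01638 + 0.06237 + 0.02666 = 0.10541 m ≈ 10.5 cm

10.5 cm of thermosteric rise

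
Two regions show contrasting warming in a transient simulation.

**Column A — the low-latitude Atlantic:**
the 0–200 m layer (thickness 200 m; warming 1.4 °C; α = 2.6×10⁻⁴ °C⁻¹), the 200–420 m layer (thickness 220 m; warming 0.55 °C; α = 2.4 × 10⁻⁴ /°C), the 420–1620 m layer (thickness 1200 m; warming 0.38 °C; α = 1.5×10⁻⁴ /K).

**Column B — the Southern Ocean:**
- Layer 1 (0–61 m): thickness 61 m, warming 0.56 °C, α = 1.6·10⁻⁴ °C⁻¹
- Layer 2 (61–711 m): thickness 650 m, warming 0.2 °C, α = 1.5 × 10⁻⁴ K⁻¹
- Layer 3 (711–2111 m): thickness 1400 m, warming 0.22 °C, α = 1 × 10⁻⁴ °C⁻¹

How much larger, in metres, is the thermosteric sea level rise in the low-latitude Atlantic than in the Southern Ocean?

A 2.6×10⁻⁴ × 200 × 1.4 = 0.07280 m
A 200–420 m: 220 × 2.4×10⁻⁴ × 0.55 = 0.02904 m
A 420–1620 m: 0.38 × 1.5×10⁻⁴ × 1200 = 0.06840 m
A total: 0.17024 m
B 0–61 m: 61 × 1.6×10⁻⁴ × 0.56 = 0.0054656 m
B Layer 2: 1.5×10⁻⁴ × 0.2 × 650 = 0.01950 m
B 711–2111 m: 0.22 × 1×10⁻⁴ × 1400 = 0.03080 m
B total: 0.0557656 m
Difference: 0.17024 − 0.0557656 = 0.1144744 m

Δh_A − Δh_B ≈ 0.11 m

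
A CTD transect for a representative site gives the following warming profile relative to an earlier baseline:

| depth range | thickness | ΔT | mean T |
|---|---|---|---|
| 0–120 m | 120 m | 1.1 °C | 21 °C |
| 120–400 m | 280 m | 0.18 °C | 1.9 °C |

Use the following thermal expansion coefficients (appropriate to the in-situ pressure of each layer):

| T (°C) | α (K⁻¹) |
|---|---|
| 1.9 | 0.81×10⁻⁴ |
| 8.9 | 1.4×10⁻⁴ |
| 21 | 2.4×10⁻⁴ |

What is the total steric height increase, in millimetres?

35.8 mm

Layer 1 at 21 °C → α = 2.4×10⁻⁴ K⁻¹
Layer 2 at 1.9 °C → α = 0.81×10⁻⁴ K⁻¹
Layer 1: 2.4×10⁻⁴ × 1.1 × 120 = 0.03168 m
0.18 × 0.81×10⁻⁴ × 280 = 0.0040824 m
Δh = 0.03168 + 0.0040824 = 0.0357624 m ≈ 35.8 mm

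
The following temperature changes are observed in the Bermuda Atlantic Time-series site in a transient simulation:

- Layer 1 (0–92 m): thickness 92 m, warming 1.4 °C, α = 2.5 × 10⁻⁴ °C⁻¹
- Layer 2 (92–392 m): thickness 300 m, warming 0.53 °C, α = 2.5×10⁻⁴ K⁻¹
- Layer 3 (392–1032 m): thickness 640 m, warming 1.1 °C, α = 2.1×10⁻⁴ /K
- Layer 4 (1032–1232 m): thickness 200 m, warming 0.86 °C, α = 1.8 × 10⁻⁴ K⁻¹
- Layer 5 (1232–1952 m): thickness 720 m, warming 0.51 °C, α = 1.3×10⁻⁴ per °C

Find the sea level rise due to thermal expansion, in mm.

298 mm

Layer 1: 2.5×10⁻⁴ × 1.4 × 92 = 0.03220 m
Layer 2: 2.5×10⁻⁴ × 0.53 × 300 = 0.03975 m
Layer 3: 2.1×10⁻⁴ × 640 × 1.1 = 0.14784 m
1032–1232 m: 1.8×10⁻⁴ × 200 × 0.86 = 0.03096 m
1232–1952 m: 1.3×10⁻⁴ × 720 × 0.51 = 0.047736 m
Δh = 0.03220 + 0.03975 + 0.14784 + 0.03096 + 0.047736 = 0.298486 m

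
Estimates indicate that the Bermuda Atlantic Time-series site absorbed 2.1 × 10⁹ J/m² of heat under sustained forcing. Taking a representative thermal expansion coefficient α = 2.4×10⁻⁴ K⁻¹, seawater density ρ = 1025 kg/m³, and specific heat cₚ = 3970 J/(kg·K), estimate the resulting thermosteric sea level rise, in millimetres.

Δh = αQ/(ρcₚ) = 2.4×10⁻⁴ × 2.1×10⁹ / (1025 × 3970) ≈ 0.12386 m

about 124 mm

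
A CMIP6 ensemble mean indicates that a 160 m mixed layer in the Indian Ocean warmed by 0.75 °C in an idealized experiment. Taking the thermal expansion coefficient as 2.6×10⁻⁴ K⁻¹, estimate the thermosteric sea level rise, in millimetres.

Δh ≈ 31 mm

Δh = αΔT·H = 2.6×10⁻⁴ × 0.75 × 160 = 0.03120 m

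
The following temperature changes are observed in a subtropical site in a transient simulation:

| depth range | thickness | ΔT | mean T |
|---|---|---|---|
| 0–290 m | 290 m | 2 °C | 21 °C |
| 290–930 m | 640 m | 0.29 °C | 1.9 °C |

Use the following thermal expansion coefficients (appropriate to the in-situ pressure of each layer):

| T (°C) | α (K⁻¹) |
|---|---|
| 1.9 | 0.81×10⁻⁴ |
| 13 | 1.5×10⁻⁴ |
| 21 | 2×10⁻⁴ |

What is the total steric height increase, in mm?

Layer 1 at 21 °C → α = 2×10⁻⁴ K⁻¹
Layer 2 at 1.9 °C → α = 0.81×10⁻⁴ K⁻¹
Layer 1: 2 × 290 × 2×10⁻⁴ = 0.11600 m
Layer 2: 640 × 0.81×10⁻⁴ × 0.29 = 0.0150336 m
Δh = 0.11600 + 0.0150336 = 0.1310336 m

131 mm of thermosteric rise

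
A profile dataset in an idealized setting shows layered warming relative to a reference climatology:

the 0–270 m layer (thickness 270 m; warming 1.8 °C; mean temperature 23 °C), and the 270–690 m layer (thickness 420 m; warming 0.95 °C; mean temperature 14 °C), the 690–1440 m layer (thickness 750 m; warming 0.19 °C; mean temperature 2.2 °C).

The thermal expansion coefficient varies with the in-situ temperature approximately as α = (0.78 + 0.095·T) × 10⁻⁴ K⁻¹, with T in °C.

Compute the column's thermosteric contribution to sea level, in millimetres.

242 mm of thermosteric rise

Layer 1: α = (0.78 + 0.095×23)×10⁻⁴ = 2.965×10⁻⁴ K⁻¹
Layer 2: α = (0.78 + 0.095×14)×10⁻⁴ = 2.11×10⁻⁴ K⁻¹
Layer 3: α = (0.78 + 0.095×2.2)×10⁻⁴ = 0.989×10⁻⁴ K⁻¹
270 × 2.965×10⁻⁴ × 1.8 = 0.144099 m
270–690 m: 2.11×10⁻⁴ × 420 × 0.95 = 0.084189 m
Layer 3: 750 × 0.989×10⁻⁴ × 0.19 = 0.01409325 m
Δh = 0.144099 + 0.084189 + 0.01409325 = 0.24238125 m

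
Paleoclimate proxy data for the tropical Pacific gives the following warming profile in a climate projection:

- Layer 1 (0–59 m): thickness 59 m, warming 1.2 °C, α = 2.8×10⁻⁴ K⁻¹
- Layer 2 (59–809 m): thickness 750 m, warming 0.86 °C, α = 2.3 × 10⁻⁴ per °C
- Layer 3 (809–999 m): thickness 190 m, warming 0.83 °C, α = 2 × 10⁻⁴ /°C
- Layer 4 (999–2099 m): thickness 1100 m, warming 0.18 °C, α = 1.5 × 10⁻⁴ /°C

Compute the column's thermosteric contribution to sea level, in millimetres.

1.2 × 2.8×10⁻⁴ × 59 = 0.019824 m
59–809 m: 2.3×10⁻⁴ × 0.86 × 750 = 0.14835 m
Layer 3: 190 × 0.83 × 2×10⁻⁴ = 0.03154 m
999–2099 m: 0.18 × 1.5×10⁻⁴ × 1100 = 0.02970 m
Δh = 0.019824 + 0.14835 + 0.03154 + 0.02970 = 0.229414 m

Δh ≈ 230 mm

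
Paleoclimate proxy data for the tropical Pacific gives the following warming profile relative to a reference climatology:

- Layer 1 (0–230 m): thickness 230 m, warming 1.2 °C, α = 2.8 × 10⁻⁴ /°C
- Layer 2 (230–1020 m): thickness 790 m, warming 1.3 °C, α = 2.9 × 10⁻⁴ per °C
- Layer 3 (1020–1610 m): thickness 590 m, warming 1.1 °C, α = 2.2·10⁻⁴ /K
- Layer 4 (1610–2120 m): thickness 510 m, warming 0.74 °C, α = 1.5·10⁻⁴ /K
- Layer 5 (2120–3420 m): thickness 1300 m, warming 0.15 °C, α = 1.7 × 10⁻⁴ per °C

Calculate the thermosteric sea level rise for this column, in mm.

610 mm

Layer 1: 230 × 2.8×10⁻⁴ × 1.2 = 0.07728 m
1.3 × 790 × 2.9×10⁻⁴ = 0.29783 m
2.2×10⁻⁴ × 590 × 1.1 = 0.14278 m
1610–2120 m: 0.74 × 1.5×10⁻⁴ × 510 = 0.05661 m
2120–3420 m: 0.15 × 1.7×10⁻⁴ × 1300 = 0.03315 m
Δh = 0.07728 + 0.29783 + 0.14278 + 0.05661 + 0.03315 = 0.60765 m ≈ 610 mm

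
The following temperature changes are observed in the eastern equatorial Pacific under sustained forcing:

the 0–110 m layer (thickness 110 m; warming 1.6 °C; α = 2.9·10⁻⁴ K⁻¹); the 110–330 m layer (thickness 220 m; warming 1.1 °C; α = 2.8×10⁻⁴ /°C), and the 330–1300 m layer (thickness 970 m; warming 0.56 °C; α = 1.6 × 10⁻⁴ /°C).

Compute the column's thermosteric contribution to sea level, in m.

about 0.206 m

0–110 m: 1.6 × 110 × 2.9×10⁻⁴ = 0.05104 m
Layer 2: 220 × 1.1 × 2.8×10⁻⁴ = 0.06776 m
330–1300 m: 0.56 × 1.6×10⁻⁴ × 970 = 0.086912 m
Δh = 0.05104 + 0.06776 + 0.086912 = 0.205712 m ≈ 0.206 m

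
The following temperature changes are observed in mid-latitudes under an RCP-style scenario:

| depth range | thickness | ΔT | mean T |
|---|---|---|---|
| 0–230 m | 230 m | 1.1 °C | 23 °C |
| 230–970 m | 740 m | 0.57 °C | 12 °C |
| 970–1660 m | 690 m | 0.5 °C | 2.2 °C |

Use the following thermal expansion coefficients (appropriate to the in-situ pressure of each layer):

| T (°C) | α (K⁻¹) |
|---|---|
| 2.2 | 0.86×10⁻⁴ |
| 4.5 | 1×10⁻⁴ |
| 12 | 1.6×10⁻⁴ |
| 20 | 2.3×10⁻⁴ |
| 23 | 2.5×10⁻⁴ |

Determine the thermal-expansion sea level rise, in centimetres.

Layer 1 at 23 °C → α = 2.5×10⁻⁴ K⁻¹
Layer 2 at 12 °C → α = 1.6×10⁻⁴ K⁻¹
Layer 3 at 2.2 °C → α = 0.86×10⁻⁴ K⁻¹
2.5×10⁻⁴ × 230 × 1.1 = 0.06325 m
Layer 2: 1.6×10⁻⁴ × 0.57 × 740 = 0.067488 m
0.5 × 0.86×10⁻⁴ × 690 = 0.02967 m
Δh = 0.06325 + 0.067488 + 0.02967 = 0.160408 m

about 16.0 cm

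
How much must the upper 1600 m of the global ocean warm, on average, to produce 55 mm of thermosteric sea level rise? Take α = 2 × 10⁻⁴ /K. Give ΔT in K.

ΔT = Δh/(αH) = 0.055 / (2×10⁻⁴ × 1600) ≈ 0.1719 K

ΔT ≈ 0.172 K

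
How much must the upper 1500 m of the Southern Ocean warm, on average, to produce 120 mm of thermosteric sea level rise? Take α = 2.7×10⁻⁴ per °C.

ΔT = Δh/(αH) = 0.12 / (2.7×10⁻⁴ × 1500) ≈ 0.2963 K

ΔT ≈ 0.296 K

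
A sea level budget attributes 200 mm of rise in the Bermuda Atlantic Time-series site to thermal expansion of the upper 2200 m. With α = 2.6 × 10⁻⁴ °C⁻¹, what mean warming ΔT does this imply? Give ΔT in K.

ΔT = Δh/(αH) = 0.2 / (2.6×10⁻⁴ × 2200) ≈ 0.3497 K

ΔT ≈ 0.350 K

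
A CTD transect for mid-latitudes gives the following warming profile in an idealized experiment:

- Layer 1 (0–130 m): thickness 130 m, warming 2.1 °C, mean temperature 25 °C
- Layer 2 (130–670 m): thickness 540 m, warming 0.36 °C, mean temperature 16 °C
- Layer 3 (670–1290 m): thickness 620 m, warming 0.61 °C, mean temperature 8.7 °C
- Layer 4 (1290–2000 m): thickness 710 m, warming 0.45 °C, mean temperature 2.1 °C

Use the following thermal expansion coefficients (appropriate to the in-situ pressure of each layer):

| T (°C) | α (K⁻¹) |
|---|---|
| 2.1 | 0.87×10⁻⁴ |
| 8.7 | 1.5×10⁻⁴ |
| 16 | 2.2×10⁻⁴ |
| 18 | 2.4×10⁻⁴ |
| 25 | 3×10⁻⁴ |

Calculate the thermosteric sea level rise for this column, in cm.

Δh = 20.9 cm

Layer 1 at 25 °C → α = 3×10⁻⁴ K⁻¹
Layer 2 at 16 °C → α = 2.2×10⁻⁴ K⁻¹
Layer 3 at 8.7 °C → α = 1.5×10⁻⁴ K⁻¹
Layer 4 at 2.1 °C → α = 0.87×10⁻⁴ K⁻¹
3×10⁻⁴ × 130 × 2.1 = 0.08190 m
540 × 0.36 × 2.2×10⁻⁴ = 0.042768 m
Layer 3: 1.5×10⁻⁴ × 620 × 0.61 = 0.05673 m
0.45 × 0.87×10⁻⁴ × 710 = 0.0277965 m
Δh = 0.08190 + 0.042768 + 0.05673 + 0.0277965 = 0.2091945 m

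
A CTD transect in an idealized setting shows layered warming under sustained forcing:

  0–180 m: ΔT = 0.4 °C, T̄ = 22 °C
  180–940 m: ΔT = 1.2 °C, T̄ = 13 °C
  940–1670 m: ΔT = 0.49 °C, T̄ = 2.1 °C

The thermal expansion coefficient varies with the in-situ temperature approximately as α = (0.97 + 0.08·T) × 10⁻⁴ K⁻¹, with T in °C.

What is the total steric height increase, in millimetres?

Δh ≈ 244 mm

Layer 1: α = (0.97 + 0.08×22)×10⁻⁴ = 2.73×10⁻⁴ K⁻¹
Layer 2: α = (0.97 + 0.08×13)×10⁻⁴ = 2.01×10⁻⁴ K⁻¹
Layer 3: α = (0.97 + 0.08×2.1)×10⁻⁴ = 1.138×10⁻⁴ K⁻¹
Layer 1: 2.73×10⁻⁴ × 0.4 × 180 = 0.019656 m
2.01×10⁻⁴ × 1.2 × 760 = 0.183312 m
0.49 × 730 × 1.138×10⁻⁴ = 0.04070626 m
Δh = 0.019656 + 0.183312 + 0.04070626 = 0.24367426 m ≈ 244 mm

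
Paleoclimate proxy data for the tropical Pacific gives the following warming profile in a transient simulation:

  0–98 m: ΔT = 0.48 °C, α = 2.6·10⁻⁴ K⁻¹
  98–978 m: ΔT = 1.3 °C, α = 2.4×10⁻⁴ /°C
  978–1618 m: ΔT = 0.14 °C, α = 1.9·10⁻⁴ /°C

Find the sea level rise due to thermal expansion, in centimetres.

Layer 1: 98 × 2.6×10⁻⁴ × 0.48 = 0.0122304 m
98–978 m: 1.3 × 880 × 2.4×10⁻⁴ = 0.27456 m
978–1618 m: 1.9×10⁻⁴ × 0.14 × 640 = 0.017024 m
Δh = 0.0122304 + 0.27456 + 0.017024 = 0.3038144 m

Δh ≈ 30 cm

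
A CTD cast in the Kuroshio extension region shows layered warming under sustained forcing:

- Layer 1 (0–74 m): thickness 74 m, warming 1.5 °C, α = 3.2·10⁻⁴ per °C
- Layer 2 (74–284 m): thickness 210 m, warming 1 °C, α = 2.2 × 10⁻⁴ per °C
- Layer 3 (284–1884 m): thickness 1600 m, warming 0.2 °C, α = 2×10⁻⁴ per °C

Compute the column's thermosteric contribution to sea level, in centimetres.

0–74 m: 3.2×10⁻⁴ × 74 × 1.5 = 0.03552 m
74–284 m: 2.2×10⁻⁴ × 1 × 210 = 0.04620 m
0.2 × 2×10⁻⁴ × 1600 = 0.06400 m
Δh = 0.03552 + 0.04620 + 0.06400 = 0.14572 m

about 14.6 cm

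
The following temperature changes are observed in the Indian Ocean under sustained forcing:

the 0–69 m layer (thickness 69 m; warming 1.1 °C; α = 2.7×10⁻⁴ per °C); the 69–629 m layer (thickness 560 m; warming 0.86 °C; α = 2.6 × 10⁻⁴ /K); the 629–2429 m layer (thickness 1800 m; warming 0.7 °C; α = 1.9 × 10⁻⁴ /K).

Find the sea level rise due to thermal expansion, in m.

0–69 m: 1.1 × 69 × 2.7×10⁻⁴ = 0.020493 m
2.6×10⁻⁴ × 0.86 × 560 = 0.125216 m
1800 × 1.9×10⁻⁴ × 0.7 = 0.23940 m
Δh = 0.020493 + 0.125216 + 0.23940 = 0.385109 m

Δh = 0.39 m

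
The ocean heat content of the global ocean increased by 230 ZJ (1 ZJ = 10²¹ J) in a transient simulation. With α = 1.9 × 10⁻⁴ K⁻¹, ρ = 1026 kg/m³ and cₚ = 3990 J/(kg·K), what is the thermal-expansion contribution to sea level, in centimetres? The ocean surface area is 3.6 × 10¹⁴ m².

Per unit area: Q = 230×10²¹ / (3.6×10¹⁴) ≈ 6.389×10⁸ J/m²
Δh = αQ/(ρcₚ) = 1.9×10⁻⁴ × 6.389×10⁸ / (1026 × 3990) ≈ 0.029653 m

Δh = 3.0 cm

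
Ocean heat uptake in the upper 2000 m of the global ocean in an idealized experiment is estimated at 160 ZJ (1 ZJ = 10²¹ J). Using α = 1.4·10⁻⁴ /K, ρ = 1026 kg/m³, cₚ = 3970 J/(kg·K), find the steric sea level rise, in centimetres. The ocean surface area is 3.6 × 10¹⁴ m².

Per unit area: Q = 160×10²¹ / (3.6×10¹⁴) ≈ 4.444×10⁸ J/m²
Δh = αQ/(ρcₚ) = 1.4×10⁻⁴ × 4.444×10⁸ / (1026 × 3970) ≈ 0.015274 m

1.53 cm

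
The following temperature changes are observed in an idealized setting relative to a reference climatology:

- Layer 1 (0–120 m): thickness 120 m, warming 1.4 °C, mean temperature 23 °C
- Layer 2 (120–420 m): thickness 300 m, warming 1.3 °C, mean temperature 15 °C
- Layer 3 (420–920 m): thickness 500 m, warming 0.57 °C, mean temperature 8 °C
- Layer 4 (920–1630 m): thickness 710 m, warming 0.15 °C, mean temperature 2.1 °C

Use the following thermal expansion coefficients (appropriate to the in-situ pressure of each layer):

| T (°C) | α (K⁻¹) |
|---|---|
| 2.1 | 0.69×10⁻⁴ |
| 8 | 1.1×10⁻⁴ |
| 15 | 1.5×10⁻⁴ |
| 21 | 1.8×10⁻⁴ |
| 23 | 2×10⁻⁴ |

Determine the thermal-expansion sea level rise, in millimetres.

Layer 1 at 23 °C → α = 2×10⁻⁴ K⁻¹
Layer 2 at 15 °C → α = 1.5×10⁻⁴ K⁻¹
Layer 3 at 8 °C → α = 1.1×10⁻⁴ K⁻¹
Layer 4 at 2.1 °C → α = 0.69×10⁻⁴ K⁻¹
0–120 m: 1.4 × 2×10⁻⁴ × 120 = 0.03360 m
Layer 2: 1.5×10⁻⁴ × 1.3 × 300 = 0.05850 m
420–920 m: 0.57 × 1.1×10⁻⁴ × 500 = 0.03135 m
920–1630 m: 710 × 0.69×10⁻⁴ × 0.15 = 0.0073485 m
Δh = 0.03360 + 0.05850 + 0.03135 + 0.0073485 = 0.1307985 m

Δh = 131 mm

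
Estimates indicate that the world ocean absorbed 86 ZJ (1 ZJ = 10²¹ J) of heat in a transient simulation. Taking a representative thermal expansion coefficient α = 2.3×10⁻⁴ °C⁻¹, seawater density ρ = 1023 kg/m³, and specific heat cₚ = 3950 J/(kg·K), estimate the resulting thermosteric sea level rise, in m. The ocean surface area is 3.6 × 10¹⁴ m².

Per unit area: Q = 86×10²¹ / (3.6×10¹⁴) ≈ 2.389×10⁸ J/m²
Δh = αQ/(ρcₚ) = 2.3×10⁻⁴ × 2.389×10⁸ / (1023 × 3950) ≈ 0.013598 m

about 0.014 m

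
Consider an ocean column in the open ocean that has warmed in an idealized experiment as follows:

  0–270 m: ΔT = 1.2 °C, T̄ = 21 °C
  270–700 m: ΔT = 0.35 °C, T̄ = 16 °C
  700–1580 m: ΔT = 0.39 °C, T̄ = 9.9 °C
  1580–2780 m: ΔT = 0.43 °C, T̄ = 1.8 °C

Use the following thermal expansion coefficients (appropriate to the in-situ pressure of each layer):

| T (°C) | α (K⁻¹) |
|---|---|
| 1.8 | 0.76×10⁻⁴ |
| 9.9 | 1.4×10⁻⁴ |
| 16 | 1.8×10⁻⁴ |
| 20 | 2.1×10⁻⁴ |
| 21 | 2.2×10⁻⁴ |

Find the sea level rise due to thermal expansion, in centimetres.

18.6 cm

Layer 1 at 21 °C → α = 2.2×10⁻⁴ K⁻¹
Layer 2 at 16 °C → α = 1.8×10⁻⁴ K⁻¹
Layer 3 at 9.9 °C → α = 1.4×10⁻⁴ K⁻¹
Layer 4 at 1.8 °C → α = 0.76×10⁻⁴ K⁻¹
0–270 m: 2.2×10⁻⁴ × 1.2 × 270 = 0.07128 m
0.35 × 430 × 1.8×10⁻⁴ = 0.02709 m
Layer 3: 0.39 × 880 × 1.4×10⁻⁴ = 0.048048 m
1580–2780 m: 0.43 × 0.76×10⁻⁴ × 1200 = 0.039216 m
Δh = 0.07128 + 0.02709 + 0.048048 + 0.039216 = 0.185634 m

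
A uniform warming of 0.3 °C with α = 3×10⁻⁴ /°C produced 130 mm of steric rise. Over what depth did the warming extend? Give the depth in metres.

H = Δh/(αΔT) = 0.13 / (3×10⁻⁴ × 0.3) ≈ 1444 m

about 1440 m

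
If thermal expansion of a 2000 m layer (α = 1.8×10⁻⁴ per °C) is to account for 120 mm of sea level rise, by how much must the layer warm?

0.33 K

ΔT = Δh/(αH) = 0.12 / (1.8×10⁻⁴ × 2000) ≈ 0.3333 K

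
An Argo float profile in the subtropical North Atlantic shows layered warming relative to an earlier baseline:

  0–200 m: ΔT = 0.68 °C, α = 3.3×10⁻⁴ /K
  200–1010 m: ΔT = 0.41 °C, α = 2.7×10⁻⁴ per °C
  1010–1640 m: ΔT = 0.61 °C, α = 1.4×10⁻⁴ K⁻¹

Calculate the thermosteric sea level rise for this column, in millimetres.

0.68 × 200 × 3.3×10⁻⁴ = 0.04488 m
Layer 2: 2.7×10⁻⁴ × 810 × 0.41 = 0.089667 m
1.4×10⁻⁴ × 0.61 × 630 = 0.053802 m
Δh = 0.04488 + 0.089667 + 0.053802 = 0.188349 m

188 mm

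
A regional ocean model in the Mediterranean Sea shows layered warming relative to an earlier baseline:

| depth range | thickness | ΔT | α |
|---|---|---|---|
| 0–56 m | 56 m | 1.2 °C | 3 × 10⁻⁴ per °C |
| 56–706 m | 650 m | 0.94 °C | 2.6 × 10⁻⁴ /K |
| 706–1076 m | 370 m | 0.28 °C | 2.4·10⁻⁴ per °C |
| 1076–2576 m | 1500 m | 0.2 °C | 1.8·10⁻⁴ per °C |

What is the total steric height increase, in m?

Layer 1: 56 × 1.2 × 3×10⁻⁴ = 0.02016 m
Layer 2: 650 × 2.6×10⁻⁴ × 0.94 = 0.15886 m
706–1076 m: 0.28 × 2.4×10⁻⁴ × 370 = 0.024864 m
1500 × 0.2 × 1.8×10⁻⁴ = 0.05400 m
Δh = 0.02016 + 0.15886 + 0.024864 + 0.05400 = 0.257884 m

0.258 m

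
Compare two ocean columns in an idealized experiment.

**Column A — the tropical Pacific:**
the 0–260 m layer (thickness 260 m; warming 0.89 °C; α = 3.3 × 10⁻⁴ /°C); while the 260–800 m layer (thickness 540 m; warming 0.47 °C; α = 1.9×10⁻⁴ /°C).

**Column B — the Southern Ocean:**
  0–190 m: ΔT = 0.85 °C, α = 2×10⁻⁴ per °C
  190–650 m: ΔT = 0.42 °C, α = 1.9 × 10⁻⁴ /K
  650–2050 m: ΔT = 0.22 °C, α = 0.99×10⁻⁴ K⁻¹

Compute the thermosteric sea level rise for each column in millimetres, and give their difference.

A Layer 1: 260 × 3.3×10⁻⁴ × 0.89 = 0.076362 m
A Layer 2: 0.47 × 1.9×10⁻⁴ × 540 = 0.048222 m
A total: 0.124584 m
B Layer 1: 190 × 0.85 × 2×10⁻⁴ = 0.03230 m
B Layer 2: 460 × 1.9×10⁻⁴ × 0.42 = 0.036708 m
B 650–2050 m: 0.22 × 1400 × 0.99×10⁻⁴ = 0.030492 m
B total: 0.09950 m
Difference: 0.124584 − 0.09950 = 0.025084 m

Δh_A ≈ 120 mm, Δh_B ≈ 100 mm; difference ≈ 25 mm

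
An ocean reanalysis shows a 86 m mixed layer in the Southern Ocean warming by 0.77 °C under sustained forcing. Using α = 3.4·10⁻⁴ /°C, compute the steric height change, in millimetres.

23 mm of thermosteric rise

Δh = αΔT·H = 3.4×10⁻⁴ × 0.77 × 86 = 0.0225148 m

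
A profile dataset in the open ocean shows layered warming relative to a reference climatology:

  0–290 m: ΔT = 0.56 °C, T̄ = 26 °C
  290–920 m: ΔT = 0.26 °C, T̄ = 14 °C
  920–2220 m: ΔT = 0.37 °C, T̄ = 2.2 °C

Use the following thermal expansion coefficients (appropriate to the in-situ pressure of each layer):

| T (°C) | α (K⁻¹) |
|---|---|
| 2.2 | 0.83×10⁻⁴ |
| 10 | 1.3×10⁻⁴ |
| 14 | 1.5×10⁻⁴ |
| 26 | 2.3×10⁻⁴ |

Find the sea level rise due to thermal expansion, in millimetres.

about 102 mm

Layer 1 at 26 °C → α = 2.3×10⁻⁴ K⁻¹
Layer 2 at 14 °C → α = 1.5×10⁻⁴ K⁻¹
Layer 3 at 2.2 °C → α = 0.83×10⁻⁴ K⁻¹
290 × 0.56 × 2.3×10⁻⁴ = 0.037352 m
1.5×10⁻⁴ × 0.26 × 630 = 0.02457 m
920–2220 m: 0.83×10⁻⁴ × 0.37 × 1300 = 0.039923 m
Δh = 0.037352 + 0.02457 + 0.039923 = 0.101845 m ≈ 102 mm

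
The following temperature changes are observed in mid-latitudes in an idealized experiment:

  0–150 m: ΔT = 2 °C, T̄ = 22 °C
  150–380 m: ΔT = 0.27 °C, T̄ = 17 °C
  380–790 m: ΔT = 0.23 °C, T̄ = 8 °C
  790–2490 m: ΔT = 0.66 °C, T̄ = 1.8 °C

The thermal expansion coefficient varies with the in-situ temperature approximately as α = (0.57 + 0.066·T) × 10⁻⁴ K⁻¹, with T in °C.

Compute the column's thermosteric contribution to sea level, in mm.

Layer 1: α = (0.57 + 0.066×22)×10⁻⁴ = 2.022×10⁻⁴ K⁻¹
Layer 2: α = (0.57 + 0.066×17)×10⁻⁴ = 1.692×10⁻⁴ K⁻¹
Layer 3: α = (0.57 + 0.066×8)×10⁻⁴ = 1.098×10⁻⁴ K⁻¹
Layer 4: α = (0.57 + 0.066×1.8)×10⁻⁴ = 0.6888×10⁻⁴ K⁻¹
150 × 2.022×10⁻⁴ × 2 = 0.06066 m
150–380 m: 230 × 1.692×10⁻⁴ × 0.27 = 0.01050732 m
Layer 3: 1.098×10⁻⁴ × 410 × 0.23 = 0.01035414 m
0.6888×10⁻⁴ × 0.66 × 1700 = 0.07728336 m
Δh = 0.06066 + 0.01050732 + 0.01035414 + 0.07728336 = 0.15880482 m

Δh = 159 mm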